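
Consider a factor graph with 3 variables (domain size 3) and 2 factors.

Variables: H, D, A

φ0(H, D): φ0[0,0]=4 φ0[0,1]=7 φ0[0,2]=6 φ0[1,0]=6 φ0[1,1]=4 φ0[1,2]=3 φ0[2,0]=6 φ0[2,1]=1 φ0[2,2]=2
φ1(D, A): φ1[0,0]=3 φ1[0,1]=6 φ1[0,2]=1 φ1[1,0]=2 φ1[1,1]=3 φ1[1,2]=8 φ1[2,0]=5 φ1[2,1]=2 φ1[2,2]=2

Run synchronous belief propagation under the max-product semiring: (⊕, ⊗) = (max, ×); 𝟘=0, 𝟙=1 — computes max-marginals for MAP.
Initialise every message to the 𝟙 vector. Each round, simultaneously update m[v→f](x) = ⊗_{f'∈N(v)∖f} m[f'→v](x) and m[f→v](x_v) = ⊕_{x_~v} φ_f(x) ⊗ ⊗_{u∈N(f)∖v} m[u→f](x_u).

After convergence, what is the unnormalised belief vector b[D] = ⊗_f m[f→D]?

init: all messages = 𝟙 over 3 values
r1 m[φ0→H] = [7, 6, 6]
r1 m[φ0→D] = [6, 7, 6]
r1 m[φ1→D] = [6, 8, 5]
r1 m[φ1→A] = [5, 6, 8]
r1 m[H→φ0] = [1, 1, 1]
r1 m[D→φ0] = [1, 1, 1]
r1 m[D→φ1] = [1, 1, 1]
r1 m[A→φ1] = [1, 1, 1]
r2 m[φ0→H] = [7, 6, 6]
r2 m[φ0→D] = [6, 7, 6]
r2 m[φ1→D] = [6, 8, 5]
r2 m[φ1→A] = [5, 6, 8]
r2 m[H→φ0] = [1, 1, 1]
r2 m[D→φ0] = [6, 8, 5]
r2 m[D→φ1] = [6, 7, 6]
r2 m[A→φ1] = [1, 1, 1]
r3 m[φ0→H] = [56, 36, 36]
r3 m[φ0→D] = [6, 7, 6]
r3 m[φ1→D] = [6, 8, 5]
r3 m[φ1→A] = [30, 36, 56]
r3 m[H→φ0] = [1, 1, 1]
r3 m[D→φ0] = [6, 8, 5]
r3 m[D→φ1] = [6, 7, 6]
r3 m[A→φ1] = [1, 1, 1]
r4 m[φ0→H] = [56, 36, 36]
r4 m[φ0→D] = [6, 7, 6]
r4 m[φ1→D] = [6, 8, 5]
r4 m[φ1→A] = [30, 36, 56]
r4 m[H→φ0] = [1, 1, 1]
r4 m[D→φ0] = [6, 8, 5]
r4 m[D→φ1] = [6, 7, 6]
r4 m[A→φ1] = [1, 1, 1]
fixed point reached at round 4
b[D] = ⊗ incoming = [36, 56, 30]

b[D] = [36, 56, 30]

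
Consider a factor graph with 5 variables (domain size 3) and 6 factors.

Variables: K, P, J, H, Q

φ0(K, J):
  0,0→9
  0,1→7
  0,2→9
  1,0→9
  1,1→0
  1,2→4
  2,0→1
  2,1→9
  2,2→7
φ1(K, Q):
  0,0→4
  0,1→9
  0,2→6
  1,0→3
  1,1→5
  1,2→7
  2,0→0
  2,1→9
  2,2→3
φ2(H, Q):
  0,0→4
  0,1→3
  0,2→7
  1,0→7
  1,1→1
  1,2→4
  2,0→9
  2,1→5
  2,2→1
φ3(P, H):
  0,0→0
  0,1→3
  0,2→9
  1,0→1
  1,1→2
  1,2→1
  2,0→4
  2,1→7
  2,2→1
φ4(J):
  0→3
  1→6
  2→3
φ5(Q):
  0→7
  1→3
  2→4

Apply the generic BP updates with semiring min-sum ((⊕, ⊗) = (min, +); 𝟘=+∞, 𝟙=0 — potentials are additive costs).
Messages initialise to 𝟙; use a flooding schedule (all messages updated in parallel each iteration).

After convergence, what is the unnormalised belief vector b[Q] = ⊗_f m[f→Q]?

init: all messages = 𝟙 over 3 values
r1 m[φ0→K] = [7, 0, 1]
r1 m[φ0→J] = [1, 0, 4]
r1 m[φ1→K] = [4, 3, 0]
r1 m[φ1→Q] = [0, 5, 3]
r1 m[φ2→H] = [3, 1, 1]
r1 m[φ2→Q] = [4, 1, 1]
r1 m[φ3→P] = [0, 1, 1]
r1 m[φ3→H] = [0, 2, 1]
r1 m[φ4→J] = [3, 6, 3]
r1 m[φ5→Q] = [7, 3, 4]
r1 m[K→φ0] = [0, 0, 0]
r1 m[K→φ1] = [0, 0, 0]
r1 m[P→φ3] = [0, 0, 0]
r1 m[J→φ0] = [0, 0, 0]
r1 m[J→φ4] = [0, 0, 0]
r1 m[H→φ2] = [0, 0, 0]
r1 m[H→φ3] = [0, 0, 0]
r1 m[Q→φ1] = [0, 0, 0]
r1 m[Q→φ2] = [0, 0, 0]
r1 m[Q→φ5] = [0, 0, 0]
r2 m[φ0→K] = [7, 0, 1]
r2 m[φ0→J] = [1, 0, 4]
r2 m[φ1→K] = [4, 3, 0]
r2 m[φ1→Q] = [0, 5, 3]
r2 m[φ2→H] = [3, 1, 1]
r2 m[φ2→Q] = [4, 1, 1]
r2 m[φ3→P] = [0, 1, 1]
r2 m[φ3→H] = [0, 2, 1]
r2 m[φ4→J] = [3, 6, 3]
r2 m[φ5→Q] = [7, 3, 4]
r2 m[K→φ0] = [4, 3, 0]
r2 m[K→φ1] = [7, 0, 1]
r2 m[P→φ3] = [0, 0, 0]
r2 m[J→φ0] = [3, 6, 3]
r2 m[J→φ4] = [1, 0, 4]
r2 m[H→φ2] = [0, 2, 1]
r2 m[H→φ3] = [3, 1, 1]
r2 m[Q→φ1] = [11, 4, 5]
r2 m[Q→φ2] = [7, 8, 7]
r2 m[Q→φ5] = [4, 6, 4]
r3 m[φ0→K] = [12, 6, 4]
r3 m[φ0→J] = [1, 3, 7]
r3 m[φ1→K] = [11, 9, 8]
r3 m[φ1→Q] = [1, 5, 4]
r3 m[φ2→H] = [11, 9, 8]
r3 m[φ2→Q] = [4, 3, 2]
r3 m[φ3→P] = [3, 2, 2]
r3 m[φ3→H] = [0, 2, 1]
r3 m[φ4→J] = [3, 6, 3]
r3 m[φ5→Q] = [7, 3, 4]
r3 m[K→φ0] = [4, 3, 0]
r3 m[K→φ1] = [7, 0, 1]
r3 m[P→φ3] = [0, 0, 0]
r3 m[J→φ0] = [3, 6, 3]
r3 m[J→φ4] = [1, 0, 4]
r3 m[H→φ2] = [0, 2, 1]
r3 m[H→φ3] = [3, 1, 1]
r3 m[Q→φ1] = [11, 4, 5]
r3 m[Q→φ2] = [7, 8, 7]
r3 m[Q→φ5] = [4, 6, 4]
r4 m[φ0→K] = [12, 6, 4]
r4 m[φ0→J] = [1, 3, 7]
r4 m[φ1→K] = [11, 9, 8]
r4 m[φ1→Q] = [1, 5, 4]
r4 m[φ2→H] = [11, 9, 8]
r4 m[φ2→Q] = [4, 3, 2]
r4 m[φ3→P] = [3, 2, 2]
r4 m[φ3→H] = [0, 2, 1]
r4 m[φ4→J] = [3, 6, 3]
r4 m[φ5→Q] = [7, 3, 4]
r4 m[K→φ0] = [11, 9, 8]
r4 m[K→φ1] = [12, 6, 4]
r4 m[P→φ3] = [0, 0, 0]
r4 m[J→φ0] = [3, 6, 3]
r4 m[J→φ4] = [1, 3, 7]
r4 m[H→φ2] = [0, 2, 1]
r4 m[H→φ3] = [11, 9, 8]
r4 m[Q→φ1] = [11, 6, 6]
r4 m[Q→φ2] = [8, 8, 8]
r4 m[Q→φ5] = [5, 8, 6]
r5 m[φ0→K] = [12, 6, 4]
r5 m[φ0→J] = [9, 9, 13]
r5 m[φ1→K] = [12, 11, 9]
r5 m[φ1→Q] = [4, 11, 7]
r5 m[φ2→H] = [11, 9, 9]
r5 m[φ2→Q] = [4, 3, 2]
r5 m[φ3→P] = [11, 9, 9]
r5 m[φ3→H] = [0, 2, 1]
r5 m[φ4→J] = [3, 6, 3]
r5 m[φ5→Q] = [7, 3, 4]
r5 m[K→φ0] = [11, 9, 8]
r5 m[K→φ1] = [12, 6, 4]
r5 m[P→φ3] = [0, 0, 0]
r5 m[J→φ0] = [3, 6, 3]
r5 m[J→φ4] = [1, 3, 7]
r5 m[H→φ2] = [0, 2, 1]
r5 m[H→φ3] = [11, 9, 8]
r5 m[Q→φ1] = [11, 6, 6]
r5 m[Q→φ2] = [8, 8, 8]
r5 m[Q→φ5] = [5, 8, 6]
r6 m[φ0→K] = [12, 6, 4]
r6 m[φ0→J] = [9, 9, 13]
r6 m[φ1→K] = [12, 11, 9]
r6 m[φ1→Q] = [4, 11, 7]
r6 m[φ2→H] = [11, 9, 9]
r6 m[φ2→Q] = [4, 3, 2]
r6 m[φ3→P] = [11, 9, 9]
r6 m[φ3→H] = [0, 2, 1]
r6 m[φ4→J] = [3, 6, 3]
r6 m[φ5→Q] = [7, 3, 4]
r6 m[K→φ0] = [12, 11, 9]
r6 m[K→φ1] = [12, 6, 4]
r6 m[P→φ3] = [0, 0, 0]
r6 m[J→φ0] = [3, 6, 3]
r6 m[J→φ4] = [9, 9, 13]
r6 m[H→φ2] = [0, 2, 1]
r6 m[H→φ3] = [11, 9, 9]
r6 m[Q→φ1] = [11, 6, 6]
r6 m[Q→φ2] = [11, 14, 11]
r6 m[Q→φ5] = [8, 14, 9]
r7 m[φ0→K] = [12, 6, 4]
r7 m[φ0→J] = [10, 11, 15]
r7 m[φ1→K] = [12, 11, 9]
r7 m[φ1→Q] = [4, 11, 7]
r7 m[φ2→H] = [15, 15, 12]
r7 m[φ2→Q] = [4, 3, 2]
r7 m[φ3→P] = [11, 10, 10]
r7 m[φ3→H] = [0, 2, 1]
r7 m[φ4→J] = [3, 6, 3]
r7 m[φ5→Q] = [7, 3, 4]
r7 m[K→φ0] = [12, 11, 9]
r7 m[K→φ1] = [12, 6, 4]
r7 m[P→φ3] = [0, 0, 0]
r7 m[J→φ0] = [3, 6, 3]
r7 m[J→φ4] = [9, 9, 13]
r7 m[H→φ2] = [0, 2, 1]
r7 m[H→φ3] = [11, 9, 9]
r7 m[Q→φ1] = [11, 6, 6]
r7 m[Q→φ2] = [11, 14, 11]
r7 m[Q→φ5] = [8, 14, 9]
r8 m[φ0→K] = [12, 6, 4]
r8 m[φ0→J] = [10, 11, 15]
r8 m[φ1→K] = [12, 11, 9]
r8 m[φ1→Q] = [4, 11, 7]
r8 m[φ2→H] = [15, 15, 12]
r8 m[φ2→Q] = [4, 3, 2]
r8 m[φ3→P] = [11, 10, 10]
r8 m[φ3→H] = [0, 2, 1]
r8 m[φ4→J] = [3, 6, 3]
r8 m[φ5→Q] = [7, 3, 4]
r8 m[K→φ0] = [12, 11, 9]
r8 m[K→φ1] = [12, 6, 4]
r8 m[P→φ3] = [0, 0, 0]
r8 m[J→φ0] = [3, 6, 3]
r8 m[J→φ4] = [10, 11, 15]
r8 m[H→φ2] = [0, 2, 1]
r8 m[H→φ3] = [15, 15, 12]
r8 m[Q→φ1] = [11, 6, 6]
r8 m[Q→φ2] = [11, 14, 11]
r8 m[Q→φ5] = [8, 14, 9]
r9 m[φ0→K] = [12, 6, 4]
r9 m[φ0→J] = [10, 11, 15]
r9 m[φ1→K] = [12, 11, 9]
r9 m[φ1→Q] = [4, 11, 7]
r9 m[φ2→H] = [15, 15, 12]
r9 m[φ2→Q] = [4, 3, 2]
r9 m[φ3→P] = [15, 13, 13]
r9 m[φ3→H] = [0, 2, 1]
r9 m[φ4→J] = [3, 6, 3]
r9 m[φ5→Q] = [7, 3, 4]
r9 m[K→φ0] = [12, 11, 9]
r9 m[K→φ1] = [12, 6, 4]
r9 m[P→φ3] = [0, 0, 0]
r9 m[J→φ0] = [3, 6, 3]
r9 m[J→φ4] = [10, 11, 15]
r9 m[H→φ2] = [0, 2, 1]
r9 m[H→φ3] = [15, 15, 12]
r9 m[Q→φ1] = [11, 6, 6]
r9 m[Q→φ2] = [11, 14, 11]
r9 m[Q→φ5] = [8, 14, 9]
r10 m[φ0→K] = [12, 6, 4]
r10 m[φ0→J] = [10, 11, 15]
r10 m[φ1→K] = [12, 11, 9]
r10 m[φ1→Q] = [4, 11, 7]
r10 m[φ2→H] = [15, 15, 12]
r10 m[φ2→Q] = [4, 3, 2]
r10 m[φ3→P] = [15, 13, 13]
r10 m[φ3→H] = [0, 2, 1]
r10 m[φ4→J] = [3, 6, 3]
r10 m[φ5→Q] = [7, 3, 4]
r10 m[K→φ0] = [12, 11, 9]
r10 m[K→φ1] = [12, 6, 4]
r10 m[P→φ3] = [0, 0, 0]
r10 m[J→φ0] = [3, 6, 3]
r10 m[J→φ4] = [10, 11, 15]
r10 m[H→φ2] = [0, 2, 1]
r10 m[H→φ3] = [15, 15, 12]
r10 m[Q→φ1] = [11, 6, 6]
r10 m[Q→φ2] = [11, 14, 11]
r10 m[Q→φ5] = [8, 14, 9]
fixed point reached at round 10
b[Q] = ⊗ incoming = [15, 17, 13]

b[Q] = [15, 17, 13]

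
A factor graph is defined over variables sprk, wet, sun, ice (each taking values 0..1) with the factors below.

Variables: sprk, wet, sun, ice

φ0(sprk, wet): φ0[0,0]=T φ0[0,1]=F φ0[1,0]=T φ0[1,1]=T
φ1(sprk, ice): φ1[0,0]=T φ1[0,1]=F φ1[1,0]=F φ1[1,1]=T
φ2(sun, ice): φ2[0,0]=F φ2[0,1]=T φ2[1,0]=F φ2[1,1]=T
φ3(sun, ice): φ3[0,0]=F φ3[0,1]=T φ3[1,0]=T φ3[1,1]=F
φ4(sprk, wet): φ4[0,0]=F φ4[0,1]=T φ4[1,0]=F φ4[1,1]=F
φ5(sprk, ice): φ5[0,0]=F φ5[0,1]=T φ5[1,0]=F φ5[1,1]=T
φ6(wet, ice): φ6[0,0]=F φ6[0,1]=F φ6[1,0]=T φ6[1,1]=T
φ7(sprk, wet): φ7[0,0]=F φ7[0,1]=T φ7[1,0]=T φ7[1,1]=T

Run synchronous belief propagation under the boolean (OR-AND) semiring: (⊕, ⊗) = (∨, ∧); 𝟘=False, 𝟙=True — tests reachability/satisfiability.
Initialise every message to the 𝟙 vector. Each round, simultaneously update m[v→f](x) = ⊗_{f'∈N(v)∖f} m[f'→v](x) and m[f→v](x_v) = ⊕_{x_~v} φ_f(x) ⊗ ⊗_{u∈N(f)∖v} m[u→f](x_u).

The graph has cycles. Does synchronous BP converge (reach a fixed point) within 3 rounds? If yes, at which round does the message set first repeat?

NOT CONVERGED within 3 rounds

init: all messages = 𝟙 over 2 values
r1 m[φ0→sprk] = [T, T]
r1 m[φ0→wet] = [T, T]
r1 m[φ1→sprk] = [T, T]
r1 m[φ1→ice] = [T, T]
r1 m[φ2→sun] = [T, T]
r1 m[φ2→ice] = [F, T]
r1 m[φ3→sun] = [T, T]
r1 m[φ3→ice] = [T, T]
r1 m[φ4→sprk] = [T, F]
r1 m[φ4→wet] = [F, T]
r1 m[φ5→sprk] = [T, T]
r1 m[φ5→ice] = [F, T]
r1 m[φ6→wet] = [F, T]
r1 m[φ6→ice] = [T, T]
r1 m[φ7→sprk] = [T, T]
r1 m[φ7→wet] = [T, T]
r1 m[sprk→φ0] = [T, T]
r1 m[sprk→φ1] = [T, T]
r1 m[sprk→φ4] = [T, T]
r1 m[sprk→φ5] = [T, T]
r1 m[sprk→φ7] = [T, T]
r1 m[wet→φ0] = [T, T]
r1 m[wet→φ4] = [T, T]
r1 m[wet→φ6] = [T, T]
r1 m[wet→φ7] = [T, T]
r1 m[sun→φ2] = [T, T]
r1 m[sun→φ3] = [T, T]
r1 m[ice→φ1] = [T, T]
r1 m[ice→φ2] = [T, T]
r1 m[ice→φ3] = [T, T]
r1 m[ice→φ5] = [T, T]
r1 m[ice→φ6] = [T, T]
r2 m[φ0→sprk] = [T, T]
r2 m[φ0→wet] = [T, T]
r2 m[φ1→sprk] = [T, T]
r2 m[φ1→ice] = [T, T]
r2 m[φ2→sun] = [T, T]
r2 m[φ2→ice] = [F, T]
r2 m[φ3→sun] = [T, T]
r2 m[φ3→ice] = [T, T]
r2 m[φ4→sprk] = [T, F]
r2 m[φ4→wet] = [F, T]
r2 m[φ5→sprk] = [T, T]
r2 m[φ5→ice] = [F, T]
r2 m[φ6→wet] = [F, T]
r2 m[φ6→ice] = [T, T]
r2 m[φ7→sprk] = [T, T]
r2 m[φ7→wet] = [T, T]
r2 m[sprk→φ0] = [T, F]
r2 m[sprk→φ1] = [T, F]
r2 m[sprk→φ4] = [T, T]
r2 m[sprk→φ5] = [T, F]
r2 m[sprk→φ7] = [T, F]
r2 m[wet→φ0] = [F, T]
r2 m[wet→φ4] = [F, T]
r2 m[wet→φ6] = [F, T]
r2 m[wet→φ7] = [F, T]
r2 m[sun→φ2] = [T, T]
r2 m[sun→φ3] = [T, T]
r2 m[ice→φ1] = [F, T]
r2 m[ice→φ2] = [F, T]
r2 m[ice→φ3] = [F, T]
r2 m[ice→φ5] = [F, T]
r2 m[ice→φ6] = [F, T]
r3 m[φ0→sprk] = [F, T]
r3 m[φ0→wet] = [T, F]
r3 m[φ1→sprk] = [F, T]
r3 m[φ1→ice] = [T, F]
r3 m[φ2→sun] = [T, T]
r3 m[φ2→ice] = [F, T]
r3 m[φ3→sun] = [T, F]
r3 m[φ3→ice] = [T, T]
r3 m[φ4→sprk] = [T, F]
r3 m[φ4→wet] = [F, T]
r3 m[φ5→sprk] = [T, T]
r3 m[φ5→ice] = [F, T]
r3 m[φ6→wet] = [F, T]
r3 m[φ6→ice] = [T, T]
r3 m[φ7→sprk] = [T, T]
r3 m[φ7→wet] = [F, T]
r3 m[sprk→φ0] = [T, F]
r3 m[sprk→φ1] = [T, F]
r3 m[sprk→φ4] = [T, T]
r3 m[sprk→φ5] = [T, F]
r3 m[sprk→φ7] = [T, F]
r3 m[wet→φ0] = [F, T]
r3 m[wet→φ4] = [F, T]
r3 m[wet→φ6] = [F, T]
r3 m[wet→φ7] = [F, T]
r3 m[sun→φ2] = [T, T]
r3 m[sun→φ3] = [T, T]
r3 m[ice→φ1] = [F, T]
r3 m[ice→φ2] = [F, T]
r3 m[ice→φ3] = [F, T]
r3 m[ice→φ5] = [F, T]
r3 m[ice→φ6] = [F, T]
no fixed point within 3 rounds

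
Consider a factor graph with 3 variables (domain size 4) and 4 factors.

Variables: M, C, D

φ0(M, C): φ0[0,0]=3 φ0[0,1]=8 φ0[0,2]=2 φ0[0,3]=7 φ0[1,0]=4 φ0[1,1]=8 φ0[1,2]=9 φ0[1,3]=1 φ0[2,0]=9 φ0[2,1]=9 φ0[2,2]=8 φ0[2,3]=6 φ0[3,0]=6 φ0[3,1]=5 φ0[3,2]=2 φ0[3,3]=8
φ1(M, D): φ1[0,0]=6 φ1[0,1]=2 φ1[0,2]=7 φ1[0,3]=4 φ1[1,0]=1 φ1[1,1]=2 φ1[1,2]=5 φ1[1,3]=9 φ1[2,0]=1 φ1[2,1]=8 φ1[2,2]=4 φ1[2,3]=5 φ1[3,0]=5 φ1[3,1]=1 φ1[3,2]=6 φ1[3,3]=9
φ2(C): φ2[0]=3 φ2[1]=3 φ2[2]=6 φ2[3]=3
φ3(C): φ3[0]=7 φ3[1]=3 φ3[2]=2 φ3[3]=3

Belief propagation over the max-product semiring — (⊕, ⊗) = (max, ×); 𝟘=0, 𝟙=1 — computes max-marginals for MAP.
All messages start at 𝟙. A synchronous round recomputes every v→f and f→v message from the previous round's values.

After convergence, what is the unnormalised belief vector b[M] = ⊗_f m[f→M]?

b[M] = [504, 972, 1512, 1134]

init: all messages = 𝟙 over 4 values
r1 m[φ0→M] = [8, 9, 9, 8]
r1 m[φ0→C] = [9, 9, 9, 8]
r1 m[φ1→M] = [7, 9, 8, 9]
r1 m[φ1→D] = [6, 8, 7, 9]
r1 m[φ2→C] = [3, 3, 6, 3]
r1 m[φ3→C] = [7, 3, 2, 3]
r1 m[M→φ0] = [1, 1, 1, 1]
r1 m[M→φ1] = [1, 1, 1, 1]
r1 m[C→φ0] = [1, 1, 1, 1]
r1 m[C→φ2] = [1, 1, 1, 1]
r1 m[C→φ3] = [1, 1, 1, 1]
r1 m[D→φ1] = [1, 1, 1, 1]
r2 m[φ0→M] = [8, 9, 9, 8]
r2 m[φ0→C] = [9, 9, 9, 8]
r2 m[φ1→M] = [7, 9, 8, 9]
r2 m[φ1→D] = [6, 8, 7, 9]
r2 m[φ2→C] = [3, 3, 6, 3]
r2 m[φ3→C] = [7, 3, 2, 3]
r2 m[M→φ0] = [7, 9, 8, 9]
r2 m[M→φ1] = [8, 9, 9, 8]
r2 m[C→φ0] = [21, 9, 12, 9]
r2 m[C→φ2] = [63, 27, 18, 24]
r2 m[C→φ3] = [27, 27, 54, 24]
r2 m[D→φ1] = [1, 1, 1, 1]
r3 m[φ0→M] = [72, 108, 189, 126]
r3 m[φ0→C] = [72, 72, 81, 72]
r3 m[φ1→M] = [7, 9, 8, 9]
r3 m[φ1→D] = [48, 72, 56, 81]
r3 m[φ2→C] = [3, 3, 6, 3]
r3 m[φ3→C] = [7, 3, 2, 3]
r3 m[M→φ0] = [7, 9, 8, 9]
r3 m[M→φ1] = [8, 9, 9, 8]
r3 m[C→φ0] = [21, 9, 12, 9]
r3 m[C→φ2] = [63, 27, 18, 24]
r3 m[C→φ3] = [27, 27, 54, 24]
r3 m[D→φ1] = [1, 1, 1, 1]
r4 m[φ0→M] = [72, 108, 189, 126]
r4 m[φ0→C] = [72, 72, 81, 72]
r4 m[φ1→M] = [7, 9, 8, 9]
r4 m[φ1→D] = [48, 72, 56, 81]
r4 m[φ2→C] = [3, 3, 6, 3]
r4 m[φ3→C] = [7, 3, 2, 3]
r4 m[M→φ0] = [7, 9, 8, 9]
r4 m[M→φ1] = [72, 108, 189, 126]
r4 m[C→φ0] = [21, 9, 12, 9]
r4 m[C→φ2] = [504, 216, 162, 216]
r4 m[C→φ3] = [216, 216, 486, 216]
r4 m[D→φ1] = [1, 1, 1, 1]
r5 m[φ0→M] = [72, 108, 189, 126]
r5 m[φ0→C] = [72, 72, 81, 72]
r5 m[φ1→M] = [7, 9, 8, 9]
r5 m[φ1→D] = [630, 1512, 756, 1134]
r5 m[φ2→C] = [3, 3, 6, 3]
r5 m[φ3→C] = [7, 3, 2, 3]
r5 m[M→φ0] = [7, 9, 8, 9]
r5 m[M→φ1] = [72, 108, 189, 126]
r5 m[C→φ0] = [21, 9, 12, 9]
r5 m[C→φ2] = [504, 216, 162, 216]
r5 m[C→φ3] = [216, 216, 486, 216]
r5 m[D→φ1] = [1, 1, 1, 1]
r6 m[φ0→M] = [72, 108, 189, 126]
r6 m[φ0→C] = [72, 72, 81, 72]
r6 m[φ1→M] = [7, 9, 8, 9]
r6 m[φ1→D] = [630, 1512, 756, 1134]
r6 m[φ2→C] = [3, 3, 6, 3]
r6 m[φ3→C] = [7, 3, 2, 3]
r6 m[M→φ0] = [7, 9, 8, 9]
r6 m[M→φ1] = [72, 108, 189, 126]
r6 m[C→φ0] = [21, 9, 12, 9]
r6 m[C→φ2] = [504, 216, 162, 216]
r6 m[C→φ3] = [216, 216, 486, 216]
r6 m[D→φ1] = [1, 1, 1, 1]
fixed point reached at round 6
b[M] = ⊗ incoming = [504, 972, 1512, 1134]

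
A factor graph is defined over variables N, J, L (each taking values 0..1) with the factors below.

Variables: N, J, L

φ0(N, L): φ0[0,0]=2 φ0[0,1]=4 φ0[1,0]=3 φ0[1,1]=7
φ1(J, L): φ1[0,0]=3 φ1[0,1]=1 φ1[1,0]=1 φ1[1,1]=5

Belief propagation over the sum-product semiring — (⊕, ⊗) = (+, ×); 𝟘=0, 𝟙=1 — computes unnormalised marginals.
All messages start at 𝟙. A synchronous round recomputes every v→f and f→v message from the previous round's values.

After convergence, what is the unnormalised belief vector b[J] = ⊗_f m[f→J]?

init: all messages = 𝟙 over 2 values
r1 m[φ0→N] = [6, 10]
r1 m[φ0→L] = [5, 11]
r1 m[φ1→J] = [4, 6]
r1 m[φ1→L] = [4, 6]
r1 m[N→φ0] = [1, 1]
r1 m[J→φ1] = [1, 1]
r1 m[L→φ0] = [1, 1]
r1 m[L→φ1] = [1, 1]
r2 m[φ0→N] = [6, 10]
r2 m[φ0→L] = [5, 11]
r2 m[φ1→J] = [4, 6]
r2 m[φ1→L] = [4, 6]
r2 m[N→φ0] = [1, 1]
r2 m[J→φ1] = [1, 1]
r2 m[L→φ0] = [4, 6]
r2 m[L→φ1] = [5, 11]
r3 m[φ0→N] = [32, 54]
r3 m[φ0→L] = [5, 11]
r3 m[φ1→J] = [26, 60]
r3 m[φ1→L] = [4, 6]
r3 m[N→φ0] = [1, 1]
r3 m[J→φ1] = [1, 1]
r3 m[L→φ0] = [4, 6]
r3 m[L→φ1] = [5, 11]
r4 m[φ0→N] = [32, 54]
r4 m[φ0→L] = [5, 11]
r4 m[φ1→J] = [26, 60]
r4 m[φ1→L] = [4, 6]
r4 m[N→φ0] = [1, 1]
r4 m[J→φ1] = [1, 1]
r4 m[L→φ0] = [4, 6]
r4 m[L→φ1] = [5, 11]
fixed point reached at round 4
b[J] = ⊗ incoming = [26, 60]

b[J] = [26, 60]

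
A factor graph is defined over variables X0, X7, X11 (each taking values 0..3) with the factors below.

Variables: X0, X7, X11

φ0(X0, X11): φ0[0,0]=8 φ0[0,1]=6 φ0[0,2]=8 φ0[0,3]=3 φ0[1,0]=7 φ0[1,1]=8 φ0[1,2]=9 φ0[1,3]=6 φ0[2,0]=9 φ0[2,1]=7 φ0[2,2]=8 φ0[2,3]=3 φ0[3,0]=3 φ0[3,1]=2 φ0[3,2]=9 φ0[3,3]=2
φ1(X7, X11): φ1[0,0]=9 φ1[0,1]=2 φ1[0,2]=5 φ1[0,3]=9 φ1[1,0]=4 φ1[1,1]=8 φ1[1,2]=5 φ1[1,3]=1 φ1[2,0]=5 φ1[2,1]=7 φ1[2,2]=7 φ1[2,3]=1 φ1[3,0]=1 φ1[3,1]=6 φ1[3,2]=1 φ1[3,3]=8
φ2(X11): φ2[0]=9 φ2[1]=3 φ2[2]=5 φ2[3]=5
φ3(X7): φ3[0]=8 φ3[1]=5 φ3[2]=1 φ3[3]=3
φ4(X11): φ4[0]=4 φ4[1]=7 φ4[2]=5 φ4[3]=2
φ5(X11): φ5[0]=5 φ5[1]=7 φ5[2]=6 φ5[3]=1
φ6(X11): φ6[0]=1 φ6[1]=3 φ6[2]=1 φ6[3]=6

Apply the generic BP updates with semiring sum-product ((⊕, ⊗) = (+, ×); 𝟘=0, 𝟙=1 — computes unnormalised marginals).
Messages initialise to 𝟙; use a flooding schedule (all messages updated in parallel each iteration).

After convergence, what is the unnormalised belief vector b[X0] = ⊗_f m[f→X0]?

init: all messages = 𝟙 over 4 values
r1 m[φ0→X0] = [25, 30, 27, 16]
r1 m[φ0→X11] = [27, 23, 34, 14]
r1 m[φ1→X7] = [25, 18, 20, 16]
r1 m[φ1→X11] = [19, 23, 18, 19]
r1 m[φ2→X11] = [9, 3, 5, 5]
r1 m[φ3→X7] = [8, 5, 1, 3]
r1 m[φ4→X11] = [4, 7, 5, 2]
r1 m[φ5→X11] = [5, 7, 6, 1]
r1 m[φ6→X11] = [1, 3, 1, 6]
r1 m[X0→φ0] = [1, 1, 1, 1]
r1 m[X7→φ1] = [1, 1, 1, 1]
r1 m[X7→φ3] = [1, 1, 1, 1]
r1 m[X11→φ0] = [1, 1, 1, 1]
r1 m[X11→φ1] = [1, 1, 1, 1]
r1 m[X11→φ2] = [1, 1, 1, 1]
r1 m[X11→φ4] = [1, 1, 1, 1]
r1 m[X11→φ5] = [1, 1, 1, 1]
r1 m[X11→φ6] = [1, 1, 1, 1]
r2 m[φ0→X0] = [25, 30, 27, 16]
r2 m[φ0→X11] = [27, 23, 34, 14]
r2 m[φ1→X7] = [25, 18, 20, 16]
r2 m[φ1→X11] = [19, 23, 18, 19]
r2 m[φ2→X11] = [9, 3, 5, 5]
r2 m[φ3→X7] = [8, 5, 1, 3]
r2 m[φ4→X11] = [4, 7, 5, 2]
r2 m[φ5→X11] = [5, 7, 6, 1]
r2 m[φ6→X11] = [1, 3, 1, 6]
r2 m[X0→φ0] = [1, 1, 1, 1]
r2 m[X7→φ1] = [8, 5, 1, 3]
r2 m[X7→φ3] = [25, 18, 20, 16]
r2 m[X11→φ0] = [3420, 10143, 2700, 1140]
r2 m[X11→φ1] = [4860, 10143, 5100, 840]
r2 m[X11→φ2] = [10260, 77763, 18360, 3192]
r2 m[X11→φ4] = [23085, 33327, 18360, 7980]
r2 m[X11→φ5] = [18468, 33327, 15300, 15960]
r2 m[X11→φ6] = [92340, 77763, 91800, 2660]
r3 m[φ0→X0] = [113238, 136224, 126801, 57126]
r3 m[φ0→X11] = [27, 23, 34, 14]
r3 m[φ1→X7] = [97086, 126924, 131841, 77538]
r3 m[φ1→X11] = [100, 81, 75, 102]
r3 m[φ2→X11] = [9, 3, 5, 5]
r3 m[φ3→X7] = [8, 5, 1, 3]
r3 m[φ4→X11] = [4, 7, 5, 2]
r3 m[φ5→X11] = [5, 7, 6, 1]
r3 m[φ6→X11] = [1, 3, 1, 6]
r3 m[X0→φ0] = [1, 1, 1, 1]
r3 m[X7→φ1] = [8, 5, 1, 3]
r3 m[X7→φ3] = [25, 18, 20, 16]
r3 m[X11→φ0] = [3420, 10143, 2700, 1140]
r3 m[X11→φ1] = [4860, 10143, 5100, 840]
r3 m[X11→φ2] = [10260, 77763, 18360, 3192]
r3 m[X11→φ4] = [23085, 33327, 18360, 7980]
r3 m[X11→φ5] = [18468, 33327, 15300, 15960]
r3 m[X11→φ6] = [92340, 77763, 91800, 2660]
r4 m[φ0→X0] = [113238, 136224, 126801, 57126]
r4 m[φ0→X11] = [27, 23, 34, 14]
r4 m[φ1→X7] = [97086, 126924, 131841, 77538]
r4 m[φ1→X11] = [100, 81, 75, 102]
r4 m[φ2→X11] = [9, 3, 5, 5]
r4 m[φ3→X7] = [8, 5, 1, 3]
r4 m[φ4→X11] = [4, 7, 5, 2]
r4 m[φ5→X11] = [5, 7, 6, 1]
r4 m[φ6→X11] = [1, 3, 1, 6]
r4 m[X0→φ0] = [1, 1, 1, 1]
r4 m[X7→φ1] = [8, 5, 1, 3]
r4 m[X7→φ3] = [97086, 126924, 131841, 77538]
r4 m[X11→φ0] = [18000, 35721, 11250, 6120]
r4 m[X11→φ1] = [4860, 10143, 5100, 840]
r4 m[X11→φ2] = [54000, 273861, 76500, 17136]
r4 m[X11→φ4] = [121500, 117369, 76500, 42840]
r4 m[X11→φ5] = [97200, 117369, 63750, 85680]
r4 m[X11→φ6] = [486000, 273861, 382500, 14280]
r5 m[φ0→X0] = [466686, 549738, 520407, 238932]
r5 m[φ0→X11] = [27, 23, 34, 14]
r5 m[φ1→X7] = [97086, 126924, 131841, 77538]
r5 m[φ1→X11] = [100, 81, 75, 102]
r5 m[φ2→X11] = [9, 3, 5, 5]
r5 m[φ3→X7] = [8, 5, 1, 3]
r5 m[φ4→X11] = [4, 7, 5, 2]
r5 m[φ5→X11] = [5, 7, 6, 1]
r5 m[φ6→X11] = [1, 3, 1, 6]
r5 m[X0→φ0] = [1, 1, 1, 1]
r5 m[X7→φ1] = [8, 5, 1, 3]
r5 m[X7→φ3] = [97086, 126924, 131841, 77538]
r5 m[X11→φ0] = [18000, 35721, 11250, 6120]
r5 m[X11→φ1] = [4860, 10143, 5100, 840]
r5 m[X11→φ2] = [54000, 273861, 76500, 17136]
r5 m[X11→φ4] = [121500, 117369, 76500, 42840]
r5 m[X11→φ5] = [97200, 117369, 63750, 85680]
r5 m[X11→φ6] = [486000, 273861, 382500, 14280]
r6 m[φ0→X0] = [466686, 549738, 520407, 238932]
r6 m[φ0→X11] = [27, 23, 34, 14]
r6 m[φ1→X7] = [97086, 126924, 131841, 77538]
r6 m[φ1→X11] = [100, 81, 75, 102]
r6 m[φ2→X11] = [9, 3, 5, 5]
r6 m[φ3→X7] = [8, 5, 1, 3]
r6 m[φ4→X11] = [4, 7, 5, 2]
r6 m[φ5→X11] = [5, 7, 6, 1]
r6 m[φ6→X11] = [1, 3, 1, 6]
r6 m[X0→φ0] = [1, 1, 1, 1]
r6 m[X7→φ1] = [8, 5, 1, 3]
r6 m[X7→φ3] = [97086, 126924, 131841, 77538]
r6 m[X11→φ0] = [18000, 35721, 11250, 6120]
r6 m[X11→φ1] = [4860, 10143, 5100, 840]
r6 m[X11→φ2] = [54000, 273861, 76500, 17136]
r6 m[X11→φ4] = [121500, 117369, 76500, 42840]
r6 m[X11→φ5] = [97200, 117369, 63750, 85680]
r6 m[X11→φ6] = [486000, 273861, 382500, 14280]
fixed point reached at round 6
b[X0] = ⊗ incoming = [466686, 549738, 520407, 238932]

b[X0] = [466686, 549738, 520407, 238932]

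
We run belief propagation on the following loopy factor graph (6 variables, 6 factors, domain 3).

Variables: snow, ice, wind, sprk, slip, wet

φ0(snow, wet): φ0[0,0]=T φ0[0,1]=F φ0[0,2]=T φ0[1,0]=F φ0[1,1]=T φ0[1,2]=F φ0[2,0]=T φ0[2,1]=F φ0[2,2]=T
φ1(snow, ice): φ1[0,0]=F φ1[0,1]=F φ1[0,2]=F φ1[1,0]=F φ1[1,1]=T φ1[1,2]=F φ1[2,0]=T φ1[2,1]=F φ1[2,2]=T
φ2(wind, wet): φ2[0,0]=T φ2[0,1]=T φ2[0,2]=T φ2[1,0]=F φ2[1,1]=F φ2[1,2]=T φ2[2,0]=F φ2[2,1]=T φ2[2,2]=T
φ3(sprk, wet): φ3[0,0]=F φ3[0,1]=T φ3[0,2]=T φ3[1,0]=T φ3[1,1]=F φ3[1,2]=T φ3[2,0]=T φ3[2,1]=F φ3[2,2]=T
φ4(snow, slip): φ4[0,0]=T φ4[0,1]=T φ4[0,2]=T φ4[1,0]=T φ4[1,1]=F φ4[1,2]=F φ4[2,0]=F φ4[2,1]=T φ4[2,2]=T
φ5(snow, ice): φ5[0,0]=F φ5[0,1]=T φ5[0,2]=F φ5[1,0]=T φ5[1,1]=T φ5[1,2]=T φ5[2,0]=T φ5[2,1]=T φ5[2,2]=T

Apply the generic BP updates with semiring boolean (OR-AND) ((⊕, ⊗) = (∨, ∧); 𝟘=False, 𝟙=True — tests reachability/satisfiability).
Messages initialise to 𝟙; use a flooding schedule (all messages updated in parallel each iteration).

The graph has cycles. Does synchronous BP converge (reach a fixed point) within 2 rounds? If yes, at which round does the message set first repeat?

NOT CONVERGED within 2 rounds

init: all messages = 𝟙 over 3 values
r1 m[φ0→snow] = [T, T, T]
r1 m[φ0→wet] = [T, T, T]
r1 m[φ1→snow] = [F, T, T]
r1 m[φ1→ice] = [T, T, T]
r1 m[φ2→wind] = [T, T, T]
r1 m[φ2→wet] = [T, T, T]
r1 m[φ3→sprk] = [T, T, T]
r1 m[φ3→wet] = [T, T, T]
r1 m[φ4→snow] = [T, T, T]
r1 m[φ4→slip] = [T, T, T]
r1 m[φ5→snow] = [T, T, T]
r1 m[φ5→ice] = [T, T, T]
r1 m[snow→φ0] = [T, T, T]
r1 m[snow→φ1] = [T, T, T]
r1 m[snow→φ4] = [T, T, T]
r1 m[snow→φ5] = [T, T, T]
r1 m[ice→φ1] = [T, T, T]
r1 m[ice→φ5] = [T, T, T]
r1 m[wind→φ2] = [T, T, T]
r1 m[sprk→φ3] = [T, T, T]
r1 m[slip→φ4] = [T, T, T]
r1 m[wet→φ0] = [T, T, T]
r1 m[wet→φ2] = [T, T, T]
r1 m[wet→φ3] = [T, T, T]
r2 m[φ0→snow] = [T, T, T]
r2 m[φ0→wet] = [T, T, T]
r2 m[φ1→snow] = [F, T, T]
r2 m[φ1→ice] = [T, T, T]
r2 m[φ2→wind] = [T, T, T]
r2 m[φ2→wet] = [T, T, T]
r2 m[φ3→sprk] = [T, T, T]
r2 m[φ3→wet] = [T, T, T]
r2 m[φ4→snow] = [T, T, T]
r2 m[φ4→slip] = [T, T, T]
r2 m[φ5→snow] = [T, T, T]
r2 m[φ5→ice] = [T, T, T]
r2 m[snow→φ0] = [F, T, T]
r2 m[snow→φ1] = [T, T, T]
r2 m[snow→φ4] = [F, T, T]
r2 m[snow→φ5] = [F, T, T]
r2 m[ice→φ1] = [T, T, T]
r2 m[ice→φ5] = [T, T, T]
r2 m[wind→φ2] = [T, T, T]
r2 m[sprk→φ3] = [T, T, T]
r2 m[slip→φ4] = [T, T, T]
r2 m[wet→φ0] = [T, T, T]
r2 m[wet→φ2] = [T, T, T]
r2 m[wet→φ3] = [T, T, T]
no fixed point within 2 rounds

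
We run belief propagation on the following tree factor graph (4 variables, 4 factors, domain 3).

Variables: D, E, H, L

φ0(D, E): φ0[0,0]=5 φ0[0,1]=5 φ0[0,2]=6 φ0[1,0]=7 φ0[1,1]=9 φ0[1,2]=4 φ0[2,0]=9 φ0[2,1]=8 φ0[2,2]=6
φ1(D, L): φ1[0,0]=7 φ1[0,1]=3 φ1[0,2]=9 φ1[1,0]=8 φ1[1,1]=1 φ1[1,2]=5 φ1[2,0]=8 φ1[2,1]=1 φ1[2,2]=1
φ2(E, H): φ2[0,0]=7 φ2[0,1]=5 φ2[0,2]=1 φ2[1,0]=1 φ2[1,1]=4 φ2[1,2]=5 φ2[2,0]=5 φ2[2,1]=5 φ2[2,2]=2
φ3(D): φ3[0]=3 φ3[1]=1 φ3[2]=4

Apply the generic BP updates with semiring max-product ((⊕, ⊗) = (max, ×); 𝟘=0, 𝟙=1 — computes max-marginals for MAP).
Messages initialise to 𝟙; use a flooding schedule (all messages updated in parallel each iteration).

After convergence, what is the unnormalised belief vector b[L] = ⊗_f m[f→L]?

init: all messages = 𝟙 over 3 values
r1 m[φ0→D] = [6, 9, 9]
r1 m[φ0→E] = [9, 9, 6]
r1 m[φ1→D] = [9, 8, 8]
r1 m[φ1→L] = [8, 3, 9]
r1 m[φ2→E] = [7, 5, 5]
r1 m[φ2→H] = [7, 5, 5]
r1 m[φ3→D] = [3, 1, 4]
r1 m[D→φ0] = [1, 1, 1]
r1 m[D→φ1] = [1, 1, 1]
r1 m[D→φ3] = [1, 1, 1]
r1 m[E→φ0] = [1, 1, 1]
r1 m[E→φ2] = [1, 1, 1]
r1 m[H→φ2] = [1, 1, 1]
r1 m[L→φ1] = [1, 1, 1]
r2 m[φ0→D] = [6, 9, 9]
r2 m[φ0→E] = [9, 9, 6]
r2 m[φ1→D] = [9, 8, 8]
r2 m[φ1→L] = [8, 3, 9]
r2 m[φ2→E] = [7, 5, 5]
r2 m[φ2→H] = [7, 5, 5]
r2 m[φ3→D] = [3, 1, 4]
r2 m[D→φ0] = [27, 8, 32]
r2 m[D→φ1] = [18, 9, 36]
r2 m[D→φ3] = [54, 72, 72]
r2 m[E→φ0] = [7, 5, 5]
r2 m[E→φ2] = [9, 9, 6]
r2 m[H→φ2] = [1, 1, 1]
r2 m[L→φ1] = [1, 1, 1]
r3 m[φ0→D] = [35, 49, 63]
r3 m[φ0→E] = [288, 256, 192]
r3 m[φ1→D] = [9, 8, 8]
r3 m[φ1→L] = [288, 54, 162]
r3 m[φ2→E] = [7, 5, 5]
r3 m[φ2→H] = [63, 45, 45]
r3 m[φ3→D] = [3, 1, 4]
r3 m[D→φ0] = [27, 8, 32]
r3 m[D→φ1] = [18, 9, 36]
r3 m[D→φ3] = [54, 72, 72]
r3 m[E→φ0] = [7, 5, 5]
r3 m[E→φ2] = [9, 9, 6]
r3 m[H→φ2] = [1, 1, 1]
r3 m[L→φ1] = [1, 1, 1]
r4 m[φ0→D] = [35, 49, 63]
r4 m[φ0→E] = [288, 256, 192]
r4 m[φ1→D] = [9, 8, 8]
r4 m[φ1→L] = [288, 54, 162]
r4 m[φ2→E] = [7, 5, 5]
r4 m[φ2→H] = [63, 45, 45]
r4 m[φ3→D] = [3, 1, 4]
r4 m[D→φ0] = [27, 8, 32]
r4 m[D→φ1] = [105, 49, 252]
r4 m[D→φ3] = [315, 392, 504]
r4 m[E→φ0] = [7, 5, 5]
r4 m[E→φ2] = [288, 256, 192]
r4 m[H→φ2] = [1, 1, 1]
r4 m[L→φ1] = [1, 1, 1]
r5 m[φ0→D] = [35, 49, 63]
r5 m[φ0→E] = [288, 256, 192]
r5 m[φ1→D] = [9, 8, 8]
r5 m[φ1→L] = [2016, 315, 945]
r5 m[φ2→E] = [7, 5, 5]
r5 m[φ2→H] = [2016, 1440, 1280]
r5 m[φ3→D] = [3, 1, 4]
r5 m[D→φ0] = [27, 8, 32]
r5 m[D→φ1] = [105, 49, 252]
r5 m[D→φ3] = [315, 392, 504]
r5 m[E→φ0] = [7, 5, 5]
r5 m[E→φ2] = [288, 256, 192]
r5 m[H→φ2] = [1, 1, 1]
r5 m[L→φ1] = [1, 1, 1]
r6 m[φ0→D] = [35, 49, 63]
r6 m[φ0→E] = [288, 256, 192]
r6 m[φ1→D] = [9, 8, 8]
r6 m[φ1→L] = [2016, 315, 945]
r6 m[φ2→E] = [7, 5, 5]
r6 m[φ2→H] = [2016, 1440, 1280]
r6 m[φ3→D] = [3, 1, 4]
r6 m[D→φ0] = [27, 8, 32]
r6 m[D→φ1] = [105, 49, 252]
r6 m[D→φ3] = [315, 392, 504]
r6 m[E→φ0] = [7, 5, 5]
r6 m[E→φ2] = [288, 256, 192]
r6 m[H→φ2] = [1, 1, 1]
r6 m[L→φ1] = [1, 1, 1]
fixed point reached at round 6
b[L] = ⊗ incoming = [2016, 315, 945]

b[L] = [2016, 315, 945]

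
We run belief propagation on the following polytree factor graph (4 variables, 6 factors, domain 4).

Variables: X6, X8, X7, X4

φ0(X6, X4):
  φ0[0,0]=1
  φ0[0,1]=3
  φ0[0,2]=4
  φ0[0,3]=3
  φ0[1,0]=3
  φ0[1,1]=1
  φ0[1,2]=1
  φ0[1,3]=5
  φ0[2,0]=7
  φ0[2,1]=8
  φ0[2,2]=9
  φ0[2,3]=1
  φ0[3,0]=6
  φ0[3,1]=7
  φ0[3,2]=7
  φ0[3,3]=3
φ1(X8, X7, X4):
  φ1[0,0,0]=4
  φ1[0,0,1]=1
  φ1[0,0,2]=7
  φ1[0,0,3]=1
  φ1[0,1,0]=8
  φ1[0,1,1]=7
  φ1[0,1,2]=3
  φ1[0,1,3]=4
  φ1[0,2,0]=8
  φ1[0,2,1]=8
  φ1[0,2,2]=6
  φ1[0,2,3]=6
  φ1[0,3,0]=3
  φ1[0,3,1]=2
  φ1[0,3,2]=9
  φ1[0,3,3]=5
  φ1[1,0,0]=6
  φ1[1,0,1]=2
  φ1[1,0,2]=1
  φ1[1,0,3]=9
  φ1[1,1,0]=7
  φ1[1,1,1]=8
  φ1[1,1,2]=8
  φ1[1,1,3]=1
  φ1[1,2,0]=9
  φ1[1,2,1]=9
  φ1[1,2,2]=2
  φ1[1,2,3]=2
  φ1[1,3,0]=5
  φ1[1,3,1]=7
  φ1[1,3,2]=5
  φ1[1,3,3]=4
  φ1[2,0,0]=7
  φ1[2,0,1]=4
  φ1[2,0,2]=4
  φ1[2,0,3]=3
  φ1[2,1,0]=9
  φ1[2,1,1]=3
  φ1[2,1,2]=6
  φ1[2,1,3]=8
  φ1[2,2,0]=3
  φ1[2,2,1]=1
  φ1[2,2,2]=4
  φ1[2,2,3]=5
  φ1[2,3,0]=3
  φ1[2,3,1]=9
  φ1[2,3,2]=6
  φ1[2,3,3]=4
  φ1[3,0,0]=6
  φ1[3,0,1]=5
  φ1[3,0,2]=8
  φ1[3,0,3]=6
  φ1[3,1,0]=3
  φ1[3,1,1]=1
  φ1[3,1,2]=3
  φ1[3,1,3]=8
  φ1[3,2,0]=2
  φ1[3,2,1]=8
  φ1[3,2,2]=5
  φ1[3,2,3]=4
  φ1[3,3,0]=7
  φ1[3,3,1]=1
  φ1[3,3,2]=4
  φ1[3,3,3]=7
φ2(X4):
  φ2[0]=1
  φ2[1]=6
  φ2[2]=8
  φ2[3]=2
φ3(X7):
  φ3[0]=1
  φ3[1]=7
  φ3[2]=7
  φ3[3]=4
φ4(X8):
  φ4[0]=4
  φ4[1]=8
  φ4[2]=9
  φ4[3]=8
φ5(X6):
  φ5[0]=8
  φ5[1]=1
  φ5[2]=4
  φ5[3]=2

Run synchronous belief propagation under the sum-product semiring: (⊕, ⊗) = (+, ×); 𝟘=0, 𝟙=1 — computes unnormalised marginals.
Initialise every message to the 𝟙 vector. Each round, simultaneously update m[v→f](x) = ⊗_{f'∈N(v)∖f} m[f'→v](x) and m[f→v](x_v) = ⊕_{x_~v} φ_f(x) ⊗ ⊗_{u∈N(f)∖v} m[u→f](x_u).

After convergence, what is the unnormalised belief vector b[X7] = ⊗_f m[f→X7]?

b[X7] = [151903, 1250767, 1183343, 763452]

init: all messages = 𝟙 over 4 values
r1 m[φ0→X6] = [11, 10, 25, 23]
r1 m[φ0→X4] = [17, 19, 21, 12]
r1 m[φ1→X8] = [82, 85, 79, 78]
r1 m[φ1→X7] = [74, 87, 82, 81]
r1 m[φ1→X4] = [90, 76, 81, 77]
r1 m[φ2→X4] = [1, 6, 8, 2]
r1 m[φ3→X7] = [1, 7, 7, 4]
r1 m[φ4→X8] = [4, 8, 9, 8]
r1 m[φ5→X6] = [8, 1, 4, 2]
r1 m[X6→φ0] = [1, 1, 1, 1]
r1 m[X6→φ5] = [1, 1, 1, 1]
r1 m[X8→φ1] = [1, 1, 1, 1]
r1 m[X8→φ4] = [1, 1, 1, 1]
r1 m[X7→φ1] = [1, 1, 1, 1]
r1 m[X7→φ3] = [1, 1, 1, 1]
r1 m[X4→φ0] = [1, 1, 1, 1]
r1 m[X4→φ1] = [1, 1, 1, 1]
r1 m[X4→φ2] = [1, 1, 1, 1]
r2 m[φ0→X6] = [11, 10, 25, 23]
r2 m[φ0→X4] = [17, 19, 21, 12]
r2 m[φ1→X8] = [82, 85, 79, 78]
r2 m[φ1→X7] = [74, 87, 82, 81]
r2 m[φ1→X4] = [90, 76, 81, 77]
r2 m[φ2→X4] = [1, 6, 8, 2]
r2 m[φ3→X7] = [1, 7, 7, 4]
r2 m[φ4→X8] = [4, 8, 9, 8]
r2 m[φ5→X6] = [8, 1, 4, 2]
r2 m[X6→φ0] = [8, 1, 4, 2]
r2 m[X6→φ5] = [11, 10, 25, 23]
r2 m[X8→φ1] = [4, 8, 9, 8]
r2 m[X8→φ4] = [82, 85, 79, 78]
r2 m[X7→φ1] = [1, 7, 7, 4]
r2 m[X7→φ3] = [74, 87, 82, 81]
r2 m[X4→φ0] = [90, 456, 648, 154]
r2 m[X4→φ1] = [17, 114, 168, 24]
r2 m[X4→φ2] = [1530, 1444, 1701, 924]
r3 m[φ0→X6] = [4512, 2144, 10264, 8730]
r3 m[φ0→X4] = [51, 71, 83, 39]
r3 m[φ1→X8] = [35164, 35724, 28607, 25653]
r3 m[φ1→X7] = [40391, 47471, 44973, 50409]
r3 m[φ1→X4] = [3095, 2836, 2674, 2666]
r3 m[φ2→X4] = [1, 6, 8, 2]
r3 m[φ3→X7] = [1, 7, 7, 4]
r3 m[φ4→X8] = [4, 8, 9, 8]
r3 m[φ5→X6] = [8, 1, 4, 2]
r3 m[X6→φ0] = [8, 1, 4, 2]
r3 m[X6→φ5] = [11, 10, 25, 23]
r3 m[X8→φ1] = [4, 8, 9, 8]
r3 m[X8→φ4] = [82, 85, 79, 78]
r3 m[X7→φ1] = [1, 7, 7, 4]
r3 m[X7→φ3] = [74, 87, 82, 81]
r3 m[X4→φ0] = [90, 456, 648, 154]
r3 m[X4→φ1] = [17, 114, 168, 24]
r3 m[X4→φ2] = [1530, 1444, 1701, 924]
r4 m[φ0→X6] = [4512, 2144, 10264, 8730]
r4 m[φ0→X4] = [51, 71, 83, 39]
r4 m[φ1→X8] = [35164, 35724, 28607, 25653]
r4 m[φ1→X7] = [40391, 47471, 44973, 50409]
r4 m[φ1→X4] = [3095, 2836, 2674, 2666]
r4 m[φ2→X4] = [1, 6, 8, 2]
r4 m[φ3→X7] = [1, 7, 7, 4]
r4 m[φ4→X8] = [4, 8, 9, 8]
r4 m[φ5→X6] = [8, 1, 4, 2]
r4 m[X6→φ0] = [8, 1, 4, 2]
r4 m[X6→φ5] = [4512, 2144, 10264, 8730]
r4 m[X8→φ1] = [4, 8, 9, 8]
r4 m[X8→φ4] = [35164, 35724, 28607, 25653]
r4 m[X7→φ1] = [1, 7, 7, 4]
r4 m[X7→φ3] = [40391, 47471, 44973, 50409]
r4 m[X4→φ0] = [3095, 17016, 21392, 5332]
r4 m[X4→φ1] = [51, 426, 664, 78]
r4 m[X4→φ2] = [157845, 201356, 221942, 103974]
r5 m[φ0→X6] = [155707, 74353, 355653, 303422]
r5 m[φ0→X4] = [51, 71, 83, 39]
r5 m[φ1→X8] = [132574, 134524, 107873, 96515]
r5 m[φ1→X7] = [151903, 178681, 169049, 190863]
r5 m[φ1→X4] = [3095, 2836, 2674, 2666]
r5 m[φ2→X4] = [1, 6, 8, 2]
r5 m[φ3→X7] = [1, 7, 7, 4]
r5 m[φ4→X8] = [4, 8, 9, 8]
r5 m[φ5→X6] = [8, 1, 4, 2]
r5 m[X6→φ0] = [8, 1, 4, 2]
r5 m[X6→φ5] = [4512, 2144, 10264, 8730]
r5 m[X8→φ1] = [4, 8, 9, 8]
r5 m[X8→φ4] = [35164, 35724, 28607, 25653]
r5 m[X7→φ1] = [1, 7, 7, 4]
r5 m[X7→φ3] = [40391, 47471, 44973, 50409]
r5 m[X4→φ0] = [3095, 17016, 21392, 5332]
r5 m[X4→φ1] = [51, 426, 664, 78]
r5 m[X4→φ2] = [157845, 201356, 221942, 103974]
r6 m[φ0→X6] = [155707, 74353, 355653, 303422]
r6 m[φ0→X4] = [51, 71, 83, 39]
r6 m[φ1→X8] = [132574, 134524, 107873, 96515]
r6 m[φ1→X7] = [151903, 178681, 169049, 190863]
r6 m[φ1→X4] = [3095, 2836, 2674, 2666]
r6 m[φ2→X4] = [1, 6, 8, 2]
r6 m[φ3→X7] = [1, 7, 7, 4]
r6 m[φ4→X8] = [4, 8, 9, 8]
r6 m[φ5→X6] = [8, 1, 4, 2]
r6 m[X6→φ0] = [8, 1, 4, 2]
r6 m[X6→φ5] = [155707, 74353, 355653, 303422]
r6 m[X8→φ1] = [4, 8, 9, 8]
r6 m[X8→φ4] = [132574, 134524, 107873, 96515]
r6 m[X7→φ1] = [1, 7, 7, 4]
r6 m[X7→φ3] = [151903, 178681, 169049, 190863]
r6 m[X4→φ0] = [3095, 17016, 21392, 5332]
r6 m[X4→φ1] = [51, 426, 664, 78]
r6 m[X4→φ2] = [157845, 201356, 221942, 103974]
r7 m[φ0→X6] = [155707, 74353, 355653, 303422]
r7 m[φ0→X4] = [51, 71, 83, 39]
r7 m[φ1→X8] = [132574, 134524, 107873, 96515]
r7 m[φ1→X7] = [151903, 178681, 169049, 190863]
r7 m[φ1→X4] = [3095, 2836, 2674, 2666]
r7 m[φ2→X4] = [1, 6, 8, 2]
r7 m[φ3→X7] = [1, 7, 7, 4]
r7 m[φ4→X8] = [4, 8, 9, 8]
r7 m[φ5→X6] = [8, 1, 4, 2]
r7 m[X6→φ0] = [8, 1, 4, 2]
r7 m[X6→φ5] = [155707, 74353, 355653, 303422]
r7 m[X8→φ1] = [4, 8, 9, 8]
r7 m[X8→φ4] = [132574, 134524, 107873, 96515]
r7 m[X7→φ1] = [1, 7, 7, 4]
r7 m[X7→φ3] = [151903, 178681, 169049, 190863]
r7 m[X4→φ0] = [3095, 17016, 21392, 5332]
r7 m[X4→φ1] = [51, 426, 664, 78]
r7 m[X4→φ2] = [157845, 201356, 221942, 103974]
fixed point reached at round 7
b[X7] = ⊗ incoming = [151903, 1250767, 1183343, 763452]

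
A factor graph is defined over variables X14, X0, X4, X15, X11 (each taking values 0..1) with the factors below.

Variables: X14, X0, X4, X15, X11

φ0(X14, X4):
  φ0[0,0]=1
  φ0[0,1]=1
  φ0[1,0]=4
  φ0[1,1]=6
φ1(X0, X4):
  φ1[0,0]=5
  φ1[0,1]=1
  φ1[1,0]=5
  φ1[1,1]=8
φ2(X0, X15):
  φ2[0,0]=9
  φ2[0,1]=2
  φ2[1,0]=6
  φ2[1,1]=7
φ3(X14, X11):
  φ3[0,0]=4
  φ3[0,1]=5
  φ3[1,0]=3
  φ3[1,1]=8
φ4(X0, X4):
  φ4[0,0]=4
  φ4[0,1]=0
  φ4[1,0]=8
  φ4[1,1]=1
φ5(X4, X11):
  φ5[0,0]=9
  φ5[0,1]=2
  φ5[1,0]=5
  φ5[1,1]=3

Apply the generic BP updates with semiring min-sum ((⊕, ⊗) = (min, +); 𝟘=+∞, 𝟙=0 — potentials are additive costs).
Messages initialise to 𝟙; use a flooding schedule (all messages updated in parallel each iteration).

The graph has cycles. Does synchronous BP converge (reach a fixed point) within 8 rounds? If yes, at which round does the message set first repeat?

init: all messages = 𝟙 over 2 values
r1 m[φ0→X14] = [1, 4]
r1 m[φ0→X4] = [1, 1]
r1 m[φ1→X0] = [1, 5]
r1 m[φ1→X4] = [5, 1]
r1 m[φ2→X0] = [2, 6]
r1 m[φ2→X15] = [6, 2]
r1 m[φ3→X14] = [4, 3]
r1 m[φ3→X11] = [3, 5]
r1 m[φ4→X0] = [0, 1]
r1 m[φ4→X4] = [4, 0]
r1 m[φ5→X4] = [2, 3]
r1 m[φ5→X11] = [5, 2]
r1 m[X14→φ0] = [0, 0]
r1 m[X14→φ3] = [0, 0]
r1 m[X0→φ1] = [0, 0]
r1 m[X0→φ2] = [0, 0]
r1 m[X0→φ4] = [0, 0]
r1 m[X4→φ0] = [0, 0]
r1 m[X4→φ1] = [0, 0]
r1 m[X4→φ4] = [0, 0]
r1 m[X4→φ5] = [0, 0]
r1 m[X15→φ2] = [0, 0]
r1 m[X11→φ3] = [0, 0]
r1 m[X11→φ5] = [0, 0]
r2 m[φ0→X14] = [1, 4]
r2 m[φ0→X4] = [1, 1]
r2 m[φ1→X0] = [1, 5]
r2 m[φ1→X4] = [5, 1]
r2 m[φ2→X0] = [2, 6]
r2 m[φ2→X15] = [6, 2]
r2 m[φ3→X14] = [4, 3]
r2 m[φ3→X11] = [3, 5]
r2 m[φ4→X0] = [0, 1]
r2 m[φ4→X4] = [4, 0]
r2 m[φ5→X4] = [2, 3]
r2 m[φ5→X11] = [5, 2]
r2 m[X14→φ0] = [4, 3]
r2 m[X14→φ3] = [1, 4]
r2 m[X0→φ1] = [2, 7]
r2 m[X0→φ2] = [1, 6]
r2 m[X0→φ4] = [3, 11]
r2 m[X4→φ0] = [11, 4]
r2 m[X4→φ1] = [7, 4]
r2 m[X4→φ4] = [8, 5]
r2 m[X4→φ5] = [10, 2]
r2 m[X15→φ2] = [0, 0]
r2 m[X11→φ3] = [5, 2]
r2 m[X11→φ5] = [3, 5]
r3 m[φ0→X14] = [5, 10]
r3 m[φ0→X4] = [5, 5]
r3 m[φ1→X0] = [5, 12]
r3 m[φ1→X4] = [7, 3]
r3 m[φ2→X0] = [2, 6]
r3 m[φ2→X15] = [10, 3]
r3 m[φ3→X14] = [7, 8]
r3 m[φ3→X11] = [5, 6]
r3 m[φ4→X0] = [5, 6]
r3 m[φ4→X4] = [7, 3]
r3 m[φ5→X4] = [7, 8]
r3 m[φ5→X11] = [7, 5]
r3 m[X14→φ0] = [4, 3]
r3 m[X14→φ3] = [1, 4]
r3 m[X0→φ1] = [2, 7]
r3 m[X0→φ2] = [1, 6]
r3 m[X0→φ4] = [3, 11]
r3 m[X4→φ0] = [11, 4]
r3 m[X4→φ1] = [7, 4]
r3 m[X4→φ4] = [8, 5]
r3 m[X4→φ5] = [10, 2]
r3 m[X15→φ2] = [0, 0]
r3 m[X11→φ3] = [5, 2]
r3 m[X11→φ5] = [3, 5]
r4 m[φ0→X14] = [5, 10]
r4 m[φ0→X4] = [5, 5]
r4 m[φ1→X0] = [5, 12]
r4 m[φ1→X4] = [7, 3]
r4 m[φ2→X0] = [2, 6]
r4 m[φ2→X15] = [10, 3]
r4 m[φ3→X14] = [7, 8]
r4 m[φ3→X11] = [5, 6]
r4 m[φ4→X0] = [5, 6]
r4 m[φ4→X4] = [7, 3]
r4 m[φ5→X4] = [7, 8]
r4 m[φ5→X11] = [7, 5]
r4 m[X14→φ0] = [7, 8]
r4 m[X14→φ3] = [5, 10]
r4 m[X0→φ1] = [7, 12]
r4 m[X0→φ2] = [10, 18]
r4 m[X0→φ4] = [7, 18]
r4 m[X4→φ0] = [21, 14]
r4 m[X4→φ1] = [19, 16]
r4 m[X4→φ4] = [19, 16]
r4 m[X4→φ5] = [19, 11]
r4 m[X15→φ2] = [0, 0]
r4 m[X11→φ3] = [7, 5]
r4 m[X11→φ5] = [5, 6]
r5 m[φ0→X14] = [15, 20]
r5 m[φ0→X4] = [8, 8]
r5 m[φ1→X0] = [17, 24]
r5 m[φ1→X4] = [12, 8]
r5 m[φ2→X0] = [2, 6]
r5 m[φ2→X15] = [19, 12]
r5 m[φ3→X14] = [10, 10]
r5 m[φ3→X11] = [9, 10]
r5 m[φ4→X0] = [16, 17]
r5 m[φ4→X4] = [11, 7]
r5 m[φ5→X4] = [8, 9]
r5 m[φ5→X11] = [16, 14]
r5 m[X14→φ0] = [7, 8]
r5 m[X14→φ3] = [5, 10]
r5 m[X0→φ1] = [7, 12]
r5 m[X0→φ2] = [10, 18]
r5 m[X0→φ4] = [7, 18]
r5 m[X4→φ0] = [21, 14]
r5 m[X4→φ1] = [19, 16]
r5 m[X4→φ4] = [19, 16]
r5 m[X4→φ5] = [19, 11]
r5 m[X15→φ2] = [0, 0]
r5 m[X11→φ3] = [7, 5]
r5 m[X11→φ5] = [5, 6]
r6 m[φ0→X14] = [15, 20]
r6 m[φ0→X4] = [8, 8]
r6 m[φ1→X0] = [17, 24]
r6 m[φ1→X4] = [12, 8]
r6 m[φ2→X0] = [2, 6]
r6 m[φ2→X15] = [19, 12]
r6 m[φ3→X14] = [10, 10]
r6 m[φ3→X11] = [9, 10]
r6 m[φ4→X0] = [16, 17]
r6 m[φ4→X4] = [11, 7]
r6 m[φ5→X4] = [8, 9]
r6 m[φ5→X11] = [16, 14]
r6 m[X14→φ0] = [10, 10]
r6 m[X14→φ3] = [15, 20]
r6 m[X0→φ1] = [18, 23]
r6 m[X0→φ2] = [33, 41]
r6 m[X0→φ4] = [19, 30]
r6 m[X4→φ0] = [31, 24]
r6 m[X4→φ1] = [27, 24]
r6 m[X4→φ4] = [28, 25]
r6 m[X4→φ5] = [31, 23]
r6 m[X15→φ2] = [0, 0]
r6 m[X11→φ3] = [16, 14]
r6 m[X11→φ5] = [9, 10]
r7 m[φ0→X14] = [25, 30]
r7 m[φ0→X4] = [11, 11]
r7 m[φ1→X0] = [25, 32]
r7 m[φ1→X4] = [23, 19]
r7 m[φ2→X0] = [2, 6]
r7 m[φ2→X15] = [42, 35]
r7 m[φ3→X14] = [19, 19]
r7 m[φ3→X11] = [19, 20]
r7 m[φ4→X0] = [25, 26]
r7 m[φ4→X4] = [23, 19]
r7 m[φ5→X4] = [12, 13]
r7 m[φ5→X11] = [28, 26]
r7 m[X14→φ0] = [10, 10]
r7 m[X14→φ3] = [15, 20]
r7 m[X0→φ1] = [18, 23]
r7 m[X0→φ2] = [33, 41]
r7 m[X0→φ4] = [19, 30]
r7 m[X4→φ0] = [31, 24]
r7 m[X4→φ1] = [27, 24]
r7 m[X4→φ4] = [28, 25]
r7 m[X4→φ5] = [31, 23]
r7 m[X15→φ2] = [0, 0]
r7 m[X11→φ3] = [16, 14]
r7 m[X11→φ5] = [9, 10]
r8 m[φ0→X14] = [25, 30]
r8 m[φ0→X4] = [11, 11]
r8 m[φ1→X0] = [25, 32]
r8 m[φ1→X4] = [23, 19]
r8 m[φ2→X0] = [2, 6]
r8 m[φ2→X15] = [42, 35]
r8 m[φ3→X14] = [19, 19]
r8 m[φ3→X11] = [19, 20]
r8 m[φ4→X0] = [25, 26]
r8 m[φ4→X4] = [23, 19]
r8 m[φ5→X4] = [12, 13]
r8 m[φ5→X11] = [28, 26]
r8 m[X14→φ0] = [19, 19]
r8 m[X14→φ3] = [25, 30]
r8 m[X0→φ1] = [27, 32]
r8 m[X0→φ2] = [50, 58]
r8 m[X0→φ4] = [27, 38]
r8 m[X4→φ0] = [58, 51]
r8 m[X4→φ1] = [46, 43]
r8 m[X4→φ4] = [46, 43]
r8 m[X4→φ5] = [57, 49]
r8 m[X15→φ2] = [0, 0]
r8 m[X11→φ3] = [28, 26]
r8 m[X11→φ5] = [19, 20]
no fixed point within 8 rounds

NOT CONVERGED within 8 rounds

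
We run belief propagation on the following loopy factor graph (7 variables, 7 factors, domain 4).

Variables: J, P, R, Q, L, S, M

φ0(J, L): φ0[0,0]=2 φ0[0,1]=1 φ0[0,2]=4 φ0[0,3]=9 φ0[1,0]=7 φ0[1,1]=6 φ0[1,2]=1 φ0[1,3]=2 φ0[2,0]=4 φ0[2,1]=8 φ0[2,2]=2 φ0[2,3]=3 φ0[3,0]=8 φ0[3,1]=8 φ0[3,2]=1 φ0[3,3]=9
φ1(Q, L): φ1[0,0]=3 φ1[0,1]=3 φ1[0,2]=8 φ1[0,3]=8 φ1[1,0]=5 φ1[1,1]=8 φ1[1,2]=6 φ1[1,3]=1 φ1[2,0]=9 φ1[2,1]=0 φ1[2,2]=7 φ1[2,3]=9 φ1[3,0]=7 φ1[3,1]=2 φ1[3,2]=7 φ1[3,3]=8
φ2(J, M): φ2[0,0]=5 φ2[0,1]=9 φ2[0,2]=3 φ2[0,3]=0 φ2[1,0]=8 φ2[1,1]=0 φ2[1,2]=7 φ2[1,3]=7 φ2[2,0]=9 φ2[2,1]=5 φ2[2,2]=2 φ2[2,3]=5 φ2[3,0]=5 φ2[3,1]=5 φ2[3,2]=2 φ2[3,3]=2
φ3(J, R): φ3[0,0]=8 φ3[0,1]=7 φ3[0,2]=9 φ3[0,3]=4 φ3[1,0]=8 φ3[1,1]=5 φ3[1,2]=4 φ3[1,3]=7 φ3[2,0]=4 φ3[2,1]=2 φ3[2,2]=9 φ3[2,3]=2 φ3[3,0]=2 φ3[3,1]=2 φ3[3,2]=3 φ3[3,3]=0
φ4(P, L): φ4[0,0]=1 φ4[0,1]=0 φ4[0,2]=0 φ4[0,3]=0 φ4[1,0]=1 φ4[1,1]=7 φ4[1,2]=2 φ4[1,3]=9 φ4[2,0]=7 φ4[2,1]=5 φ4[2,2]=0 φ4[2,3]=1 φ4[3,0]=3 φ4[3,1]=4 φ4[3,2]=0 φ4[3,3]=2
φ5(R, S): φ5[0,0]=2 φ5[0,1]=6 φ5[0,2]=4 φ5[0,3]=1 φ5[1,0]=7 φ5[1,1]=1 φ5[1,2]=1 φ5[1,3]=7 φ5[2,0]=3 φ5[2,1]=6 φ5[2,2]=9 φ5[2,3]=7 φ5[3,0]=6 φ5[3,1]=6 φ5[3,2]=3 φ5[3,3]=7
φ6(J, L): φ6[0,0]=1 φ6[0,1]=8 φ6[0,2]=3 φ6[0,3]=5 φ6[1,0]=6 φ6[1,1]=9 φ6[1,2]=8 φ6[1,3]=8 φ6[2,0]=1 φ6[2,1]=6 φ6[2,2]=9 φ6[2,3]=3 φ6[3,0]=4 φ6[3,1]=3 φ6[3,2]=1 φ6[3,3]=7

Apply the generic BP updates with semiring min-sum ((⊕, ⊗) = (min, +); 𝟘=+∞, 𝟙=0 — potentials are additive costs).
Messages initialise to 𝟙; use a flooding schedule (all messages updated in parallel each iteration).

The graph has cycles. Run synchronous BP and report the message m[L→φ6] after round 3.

init: all messages = 𝟙 over 4 values
r1 m[φ0→J] = [1, 1, 2, 1]
r1 m[φ0→L] = [2, 1, 1, 2]
r1 m[φ1→Q] = [3, 1, 0, 2]
r1 m[φ1→L] = [3, 0, 6, 1]
r1 m[φ2→J] = [0, 0, 2, 2]
r1 m[φ2→M] = [5, 0, 2, 0]
r1 m[φ3→J] = [4, 4, 2, 0]
r1 m[φ3→R] = [2, 2, 3, 0]
r1 m[φ4→P] = [0, 1, 0, 0]
r1 m[φ4→L] = [1, 0, 0, 0]
r1 m[φ5→R] = [1, 1, 3, 3]
r1 m[φ5→S] = [2, 1, 1, 1]
r1 m[φ6→J] = [1, 6, 1, 1]
r1 m[φ6→L] = [1, 3, 1, 3]
r1 m[J→φ0] = [0, 0, 0, 0]
r1 m[J→φ2] = [0, 0, 0, 0]
r1 m[J→φ3] = [0, 0, 0, 0]
r1 m[J→φ6] = [0, 0, 0, 0]
r1 m[P→φ4] = [0, 0, 0, 0]
r1 m[R→φ3] = [0, 0, 0, 0]
r1 m[R→φ5] = [0, 0, 0, 0]
r1 m[Q→φ1] = [0, 0, 0, 0]
r1 m[L→φ0] = [0, 0, 0, 0]
r1 m[L→φ1] = [0, 0, 0, 0]
r1 m[L→φ4] = [0, 0, 0, 0]
r1 m[L→φ6] = [0, 0, 0, 0]
r1 m[S→φ5] = [0, 0, 0, 0]
r1 m[M→φ2] = [0, 0, 0, 0]
r2 m[φ0→J] = [1, 1, 2, 1]
r2 m[φ0→L] = [2, 1, 1, 2]
r2 m[φ1→Q] = [3, 1, 0, 2]
r2 m[φ1→L] = [3, 0, 6, 1]
r2 m[φ2→J] = [0, 0, 2, 2]
r2 m[φ2→M] = [5, 0, 2, 0]
r2 m[φ3→J] = [4, 4, 2, 0]
r2 m[φ3→R] = [2, 2, 3, 0]
r2 m[φ4→P] = [0, 1, 0, 0]
r2 m[φ4→L] = [1, 0, 0, 0]
r2 m[φ5→R] = [1, 1, 3, 3]
r2 m[φ5→S] = [2, 1, 1, 1]
r2 m[φ6→J] = [1, 6, 1, 1]
r2 m[φ6→L] = [1, 3, 1, 3]
r2 m[J→φ0] = [5, 10, 5, 3]
r2 m[J→φ2] = [6, 11, 5, 2]
r2 m[J→φ3] = [2, 7, 5, 4]
r2 m[J→φ6] = [5, 5, 6, 3]
r2 m[P→φ4] = [0, 0, 0, 0]
r2 m[R→φ3] = [1, 1, 3, 3]
r2 m[R→φ5] = [2, 2, 3, 0]
r2 m[Q→φ1] = [0, 0, 0, 0]
r2 m[L→φ0] = [5, 3, 7, 4]
r2 m[L→φ1] = [4, 4, 2, 5]
r2 m[L→φ4] = [6, 4, 8, 6]
r2 m[L→φ6] = [6, 1, 7, 3]
r2 m[S→φ5] = [0, 0, 0, 0]
r2 m[M→φ2] = [0, 0, 0, 0]
r3 m[φ0→J] = [4, 6, 7, 8]
r3 m[φ0→L] = [7, 6, 4, 8]
r3 m[φ1→Q] = [7, 6, 4, 6]
r3 m[φ1→L] = [3, 0, 6, 1]
r3 m[φ2→J] = [0, 0, 2, 2]
r3 m[φ2→M] = [7, 7, 4, 4]
r3 m[φ3→J] = [7, 6, 3, 3]
r3 m[φ3→R] = [6, 6, 7, 4]
r3 m[φ4→P] = [4, 7, 7, 8]
r3 m[φ4→L] = [1, 0, 0, 0]
r3 m[φ5→R] = [1, 1, 3, 3]
r3 m[φ5→S] = [4, 3, 3, 3]
r3 m[φ6→J] = [7, 10, 6, 4]
r3 m[φ6→L] = [6, 6, 4, 9]
r3 m[J→φ0] = [5, 10, 5, 3]
r3 m[J→φ2] = [6, 11, 5, 2]
r3 m[J→φ3] = [2, 7, 5, 4]
r3 m[J→φ6] = [5, 5, 6, 3]
r3 m[P→φ4] = [0, 0, 0, 0]
r3 m[R→φ3] = [1, 1, 3, 3]
r3 m[R→φ5] = [2, 2, 3, 0]
r3 m[Q→φ1] = [0, 0, 0, 0]
r3 m[L→φ0] = [5, 3, 7, 4]
r3 m[L→φ1] = [4, 4, 2, 5]
r3 m[L→φ4] = [6, 4, 8, 6]
r3 m[L→φ6] = [6, 1, 7, 3]
r3 m[S→φ5] = [0, 0, 0, 0]
r3 m[M→φ2] = [0, 0, 0, 0]

message @ round 3 = [6, 1, 7, 3]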